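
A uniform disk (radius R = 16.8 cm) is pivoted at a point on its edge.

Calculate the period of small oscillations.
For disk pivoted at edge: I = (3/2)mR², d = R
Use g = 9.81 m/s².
I/m = (3/2)R² = 0.04234 m²; d = R = 0.168 m
T = 2π√((3/2)R²/(gR)) = 2π√(3R/(2g)) = 1.007 s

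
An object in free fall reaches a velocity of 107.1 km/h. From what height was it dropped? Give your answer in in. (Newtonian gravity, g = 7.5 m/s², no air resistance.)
h = v²/(2g) (with unit conversion) = 2323.0 in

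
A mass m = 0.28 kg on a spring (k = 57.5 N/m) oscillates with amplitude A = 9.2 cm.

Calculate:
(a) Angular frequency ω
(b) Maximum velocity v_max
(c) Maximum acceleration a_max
ω = √(k/m) = √(57.5/0.28) = 14.33 rad/s
v_max = ωA = 14.33×0.092 = 1.318 m/s
a_max = ω²A = 14.33²×0.092 = 18.89 m/s²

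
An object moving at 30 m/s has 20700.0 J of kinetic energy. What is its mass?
KE = ½mv² → m = 2KE/v² = 2×20700.0/30² = 46.0 kg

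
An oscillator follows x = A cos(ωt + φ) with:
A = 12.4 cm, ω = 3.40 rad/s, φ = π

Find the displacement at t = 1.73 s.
x = A cos(ωt + φ) = 12.4×cos(3.4×1.73 + π) = -11.42 cm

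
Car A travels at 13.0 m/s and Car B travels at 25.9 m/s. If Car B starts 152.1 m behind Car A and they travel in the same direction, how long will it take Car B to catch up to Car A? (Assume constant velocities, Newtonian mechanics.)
Relative speed: v_rel = 25.9 - 13.0 = 12.9 m/s
Time to catch: t = d₀/v_rel = 152.1/12.9 = 11.79 s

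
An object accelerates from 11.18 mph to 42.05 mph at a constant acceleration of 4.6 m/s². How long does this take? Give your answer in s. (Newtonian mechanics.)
t = (v - v₀)/a (with unit conversion) = 3.0 s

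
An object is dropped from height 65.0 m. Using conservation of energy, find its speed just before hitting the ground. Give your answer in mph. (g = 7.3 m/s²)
mgh = ½mv² → v = √(2gh) = √(2×7.3×65) = 30.81 m/s = 68.91 mph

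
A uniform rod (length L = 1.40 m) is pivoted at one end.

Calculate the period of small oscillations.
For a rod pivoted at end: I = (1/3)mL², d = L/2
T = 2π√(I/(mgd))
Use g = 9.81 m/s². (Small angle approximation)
I/m = (1/3)L² = 0.6533 m²; d = L/2 = 0.7 m
T = 2π√(I/(mgd)) = 2π√(0.6533/(9.81×0.7)) = 1.938 s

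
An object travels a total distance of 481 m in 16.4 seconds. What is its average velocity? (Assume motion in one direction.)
v_avg = Δd / Δt = 481 / 16.4 = 29.33 m/s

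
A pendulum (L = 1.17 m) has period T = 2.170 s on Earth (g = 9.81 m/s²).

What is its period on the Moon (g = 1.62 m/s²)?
T = 2π√(L/g), so T_moon/T_earth = √(g_earth/g_moon)
T_moon = 2π√(1.17/1.62) = 5.34 s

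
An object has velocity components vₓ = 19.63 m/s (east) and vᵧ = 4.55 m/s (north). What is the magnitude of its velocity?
|v| = √(vₓ² + vᵧ²) = √(19.63² + 4.55²) = √(406.039) = 20.15 m/s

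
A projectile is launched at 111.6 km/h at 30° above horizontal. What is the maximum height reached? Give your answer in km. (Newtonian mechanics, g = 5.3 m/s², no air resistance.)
H = v₀²sin²(θ)/(2g) (with unit conversion) = 0.02267 km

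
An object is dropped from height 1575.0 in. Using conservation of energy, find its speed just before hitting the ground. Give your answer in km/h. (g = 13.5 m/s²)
mgh = ½mv² → v = √(2gh) = √(2×13.5×40) = 32.87 m/s = 118.3 km/h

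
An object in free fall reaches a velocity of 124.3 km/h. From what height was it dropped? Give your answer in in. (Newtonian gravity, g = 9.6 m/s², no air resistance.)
h = v²/(2g) (with unit conversion) = 2445.0 in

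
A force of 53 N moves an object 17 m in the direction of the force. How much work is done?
W = Fd = 53×17 = 901.0 J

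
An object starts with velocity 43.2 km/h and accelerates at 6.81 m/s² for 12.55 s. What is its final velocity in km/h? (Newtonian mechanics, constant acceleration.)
v = v₀ + at (with unit conversion) = 350.9 km/h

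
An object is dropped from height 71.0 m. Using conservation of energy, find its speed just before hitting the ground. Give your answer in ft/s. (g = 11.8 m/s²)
mgh = ½mv² → v = √(2gh) = √(2×11.8×71) = 40.93 m/s = 134.3 ft/s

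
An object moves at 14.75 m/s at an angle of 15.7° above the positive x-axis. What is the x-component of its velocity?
vₓ = v cos(θ) = 14.75 × cos(15.7°) = 14.2 m/s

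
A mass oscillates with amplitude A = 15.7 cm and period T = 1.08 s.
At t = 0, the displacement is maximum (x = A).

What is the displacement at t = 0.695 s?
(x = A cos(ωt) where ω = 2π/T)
ω = 2π/T = 2π/1.08 = 5.818 rad/s
x = A cos(ωt) = 15.7×cos(5.818×0.695) = -9.738 cm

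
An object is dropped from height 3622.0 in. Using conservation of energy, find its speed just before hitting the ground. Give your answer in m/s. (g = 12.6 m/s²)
mgh = ½mv² → v = √(2gh) = √(2×12.6×92) = 48.15 m/s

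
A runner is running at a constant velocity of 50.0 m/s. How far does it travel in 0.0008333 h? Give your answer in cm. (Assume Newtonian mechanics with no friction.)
d = vt (with unit conversion) = 15000.0 cm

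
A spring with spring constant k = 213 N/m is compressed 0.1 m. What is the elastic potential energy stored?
PE = ½kx² = ½×213×0.1² = 1.065 J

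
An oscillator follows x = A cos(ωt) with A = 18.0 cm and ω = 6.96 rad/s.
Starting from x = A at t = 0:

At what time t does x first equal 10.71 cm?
cos(ωt) = x/A = 10.71/18.0 = 0.595
ωt = arccos(0.595) = 0.9335 rad
t = 0.9335/6.96 = 0.1341 s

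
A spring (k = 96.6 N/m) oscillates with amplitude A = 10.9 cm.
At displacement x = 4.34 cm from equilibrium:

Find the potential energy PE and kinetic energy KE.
E_total = ½kA² = ½×96.6×(0.109)² = 0.5739 J
PE = ½kx² = ½×96.6×(0.0434)² = 0.09098 J
KE = E_total − PE = 0.4829 J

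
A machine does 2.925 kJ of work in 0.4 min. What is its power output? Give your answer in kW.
P = W/t = 2925 J / 24 s = 121.9 W = 0.1219 kW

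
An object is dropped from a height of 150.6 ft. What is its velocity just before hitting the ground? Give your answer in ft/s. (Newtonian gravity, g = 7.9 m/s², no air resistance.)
v = √(2gh) (with unit conversion) = 88.36 ft/s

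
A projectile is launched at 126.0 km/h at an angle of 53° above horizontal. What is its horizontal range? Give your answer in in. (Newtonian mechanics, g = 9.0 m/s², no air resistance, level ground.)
R = v₀² sin(2θ) / g (with unit conversion) = 5151.0 in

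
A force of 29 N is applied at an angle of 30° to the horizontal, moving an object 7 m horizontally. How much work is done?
W = Fd cosθ = 29×7×cos(30°) = 175.8 J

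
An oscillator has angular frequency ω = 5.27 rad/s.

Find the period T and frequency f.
T = 2π/ω = 2π/5.27 = 1.192 s; f = ω/2π = 0.8387 Hz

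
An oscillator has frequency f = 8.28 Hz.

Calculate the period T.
T = 1/f = 1/8.28 = 0.1208 s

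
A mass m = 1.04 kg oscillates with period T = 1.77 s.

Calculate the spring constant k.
T = 2π√(m/k) → k = m(2π/T)² = 1.04×(2π/1.77)² = 13.11 N/m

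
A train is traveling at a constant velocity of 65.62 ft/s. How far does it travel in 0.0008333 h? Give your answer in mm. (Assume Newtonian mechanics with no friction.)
d = vt (with unit conversion) = 60000.0 mm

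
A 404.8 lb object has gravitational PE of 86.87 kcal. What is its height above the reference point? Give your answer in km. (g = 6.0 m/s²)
PE = mgh → h = PE/(mg) = 3.635e+05 J / (183.6 kg × 6.0 m/s²) = 329.9 m = 0.3299 km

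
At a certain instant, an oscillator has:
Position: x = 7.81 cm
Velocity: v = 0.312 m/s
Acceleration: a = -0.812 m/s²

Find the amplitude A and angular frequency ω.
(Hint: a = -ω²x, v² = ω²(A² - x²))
a = −ω²x → ω = √(|a|/x) = √(0.812/0.0781) = 3.224 rad/s
v² = ω²(A² − x²) → A = √(x² + v²/ω²) = √(0.0781² + 0.312²/3.224²) = 0.1243 m = 12.43 cm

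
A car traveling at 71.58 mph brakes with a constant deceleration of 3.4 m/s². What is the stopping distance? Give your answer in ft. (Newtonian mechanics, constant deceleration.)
d = v₀² / (2a) (with unit conversion) = 494.0 ft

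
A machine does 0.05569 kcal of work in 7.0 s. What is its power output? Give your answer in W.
P = W/t = 233 J / 7 s = 33.29 W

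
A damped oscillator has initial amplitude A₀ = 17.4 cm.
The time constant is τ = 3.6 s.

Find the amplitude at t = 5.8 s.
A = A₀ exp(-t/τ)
A = A₀ exp(−t/τ) = 17.4×exp(−5.8/3.6) = 3.474 cm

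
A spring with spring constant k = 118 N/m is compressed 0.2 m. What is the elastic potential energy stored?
PE = ½kx² = ½×118×0.2² = 2.36 J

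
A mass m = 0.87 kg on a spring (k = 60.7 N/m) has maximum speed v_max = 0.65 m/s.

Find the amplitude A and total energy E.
½mv²_max = ½kA² → A = v_max√(m/k) = 0.65×√(0.87/60.7) = 0.07782 m = 7.782 cm
E = ½mv²_max = ½×0.87×0.65² = 0.1838 J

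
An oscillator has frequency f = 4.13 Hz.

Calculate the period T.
T = 1/f = 1/4.13 = 0.2421 s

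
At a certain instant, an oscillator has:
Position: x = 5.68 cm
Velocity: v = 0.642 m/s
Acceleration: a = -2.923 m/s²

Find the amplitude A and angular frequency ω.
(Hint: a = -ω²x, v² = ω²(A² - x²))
a = −ω²x → ω = √(|a|/x) = √(2.923/0.0568) = 7.174 rad/s
v² = ω²(A² − x²) → A = √(x² + v²/ω²) = √(0.0568² + 0.642²/7.174²) = 0.106 m = 10.6 cm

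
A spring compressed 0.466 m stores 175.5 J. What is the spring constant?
PE = ½kx² → k = 2PE/x² = 2×175.5/0.466² = 1616.0 N/m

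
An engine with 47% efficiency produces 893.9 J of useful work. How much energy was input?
W_in = W_out/η = 893.9/0.47 = 1901.9 J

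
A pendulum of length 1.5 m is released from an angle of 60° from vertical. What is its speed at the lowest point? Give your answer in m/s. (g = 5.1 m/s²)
h = L(1 − cosθ) = 1.5×(1 − cos60°) = 0.75 m
v = √(2gh) = √(2×5.1×0.75) = 2.766 m/s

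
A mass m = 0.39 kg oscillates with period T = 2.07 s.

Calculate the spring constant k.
T = 2π√(m/k) → k = m(2π/T)² = 0.39×(2π/2.07)² = 3.593 N/m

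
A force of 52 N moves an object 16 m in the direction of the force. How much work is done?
W = Fd = 52×16 = 832.0 J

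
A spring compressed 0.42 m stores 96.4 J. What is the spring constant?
PE = ½kx² → k = 2PE/x² = 2×96.4/0.42² = 1093.0 N/m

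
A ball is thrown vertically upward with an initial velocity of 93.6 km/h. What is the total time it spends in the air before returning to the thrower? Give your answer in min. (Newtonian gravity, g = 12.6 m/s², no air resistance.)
t_total = 2v₀/g (with unit conversion) = 0.06878 min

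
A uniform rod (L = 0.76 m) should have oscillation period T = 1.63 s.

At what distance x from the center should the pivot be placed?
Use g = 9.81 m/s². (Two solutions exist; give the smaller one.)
T = 2π√((L²/12 + x²)/(gx)). Let c = T²g/(4π²) = 0.6602.
x² − cx + L²/12 = 0 → x = (c − √(c² − L²/3))/2 = 0.08345 m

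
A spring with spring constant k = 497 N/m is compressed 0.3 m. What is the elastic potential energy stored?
PE = ½kx² = ½×497×0.3² = 22.36 J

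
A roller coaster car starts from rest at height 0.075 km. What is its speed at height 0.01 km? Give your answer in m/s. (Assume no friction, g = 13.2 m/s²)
mgh₁ = ½mv₂² + mgh₂ → v₂ = √(2g(h₁−h₂)) = √(2×13.2×(75−10)) = 41.42 m/s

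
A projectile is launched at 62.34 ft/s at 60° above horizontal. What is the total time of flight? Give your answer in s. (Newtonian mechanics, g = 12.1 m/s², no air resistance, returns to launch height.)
T = 2v₀sin(θ)/g (with unit conversion) = 2.72 s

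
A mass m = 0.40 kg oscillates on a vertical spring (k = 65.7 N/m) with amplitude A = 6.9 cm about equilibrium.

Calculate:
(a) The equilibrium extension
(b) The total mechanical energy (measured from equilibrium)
x_eq = mg/k = 0.4×9.81/65.7 = 0.05973 m = 5.973 cm
E = ½kA² = ½×65.7×(0.069)² = 0.1564 J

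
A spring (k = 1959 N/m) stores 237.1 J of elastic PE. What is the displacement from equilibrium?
PE = ½kx² → x = √(2PE/k) = √(2×237.1/1959) = 0.492 m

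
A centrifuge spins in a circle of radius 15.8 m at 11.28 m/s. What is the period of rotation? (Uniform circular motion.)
T = 2πr/v = 2π×15.8/11.28 = 8.8 s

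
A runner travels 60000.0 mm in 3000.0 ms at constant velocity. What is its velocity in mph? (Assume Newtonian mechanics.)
v = d/t (with unit conversion) = 44.74 mph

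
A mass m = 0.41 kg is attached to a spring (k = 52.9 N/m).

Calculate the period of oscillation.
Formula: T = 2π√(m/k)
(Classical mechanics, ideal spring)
T = 2π√(m/k) = 2π√(0.41/52.9) = 0.5532 s; f = 1/T = 1.808 Hz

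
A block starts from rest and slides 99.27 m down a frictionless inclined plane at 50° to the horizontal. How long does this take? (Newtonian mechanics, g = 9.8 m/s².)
a = g sin(θ) = 9.8 × sin(50°) = 7.51 m/s²
t = √(2d/a) = √(2 × 99.27 / 7.51) = 5.14 s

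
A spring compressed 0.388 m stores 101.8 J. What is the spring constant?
PE = ½kx² → k = 2PE/x² = 2×101.8/0.388² = 1352.0 N/m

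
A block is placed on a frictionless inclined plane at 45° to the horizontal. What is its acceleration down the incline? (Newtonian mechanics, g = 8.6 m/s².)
a = g sin(θ) = 8.6 × sin(45°) = 8.6 × 0.7071 = 6.08 m/s²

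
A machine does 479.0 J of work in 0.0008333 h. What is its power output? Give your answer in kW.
P = W/t = 479 J / 3 s = 159.7 W = 0.1597 kW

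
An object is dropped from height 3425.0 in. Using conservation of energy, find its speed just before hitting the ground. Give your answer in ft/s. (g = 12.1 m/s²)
mgh = ½mv² → v = √(2gh) = √(2×12.1×86.99) = 45.88 m/s = 150.5 ft/s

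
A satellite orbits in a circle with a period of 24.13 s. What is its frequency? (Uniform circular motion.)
f = 1/T = 1/24.13 = 0.0414 Hz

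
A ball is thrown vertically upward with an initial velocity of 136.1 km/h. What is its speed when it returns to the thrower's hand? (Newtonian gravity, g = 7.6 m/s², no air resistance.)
By conservation of energy, the ball returns at the same speed = 136.1 km/h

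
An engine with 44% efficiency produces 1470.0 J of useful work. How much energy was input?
W_in = W_out/η = 1470.0/0.44 = 3340.9 J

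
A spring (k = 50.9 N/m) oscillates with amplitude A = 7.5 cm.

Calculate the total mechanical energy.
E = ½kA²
E = ½kA² = ½×50.9×(0.075)² = 0.1432 J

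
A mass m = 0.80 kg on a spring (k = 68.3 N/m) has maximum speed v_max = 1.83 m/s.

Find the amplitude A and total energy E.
½mv²_max = ½kA² → A = v_max√(m/k) = 1.83×√(0.8/68.3) = 0.1981 m = 19.81 cm
E = ½mv²_max = ½×0.8×1.83² = 1.34 J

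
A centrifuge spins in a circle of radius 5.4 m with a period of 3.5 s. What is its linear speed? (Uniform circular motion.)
v = 2πr/T = 2π×5.4/3.5 = 9.69 m/s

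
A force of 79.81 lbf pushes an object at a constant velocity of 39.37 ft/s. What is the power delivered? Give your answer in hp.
P = Fv = 355 N × 12 m/s = 4260 W = 5.713 hp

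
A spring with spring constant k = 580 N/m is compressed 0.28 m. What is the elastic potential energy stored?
PE = ½kx² = ½×580×0.28² = 22.74 J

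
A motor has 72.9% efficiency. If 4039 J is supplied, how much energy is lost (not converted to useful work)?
W_out = η × W_in = 0.729×4039 = 2944.4 J
W_lost = W_in − W_out = 4039 − 2944.4 = 1094.6 J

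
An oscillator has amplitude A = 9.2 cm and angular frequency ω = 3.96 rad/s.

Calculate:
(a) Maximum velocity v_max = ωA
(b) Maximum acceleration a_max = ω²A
v_max = ωA = 3.96×0.092 = 0.3643 m/s
a_max = ω²A = 3.96²×0.092 = 1.443 m/s²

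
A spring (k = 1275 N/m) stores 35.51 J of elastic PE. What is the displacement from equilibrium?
PE = ½kx² → x = √(2PE/k) = √(2×35.51/1275) = 0.236 m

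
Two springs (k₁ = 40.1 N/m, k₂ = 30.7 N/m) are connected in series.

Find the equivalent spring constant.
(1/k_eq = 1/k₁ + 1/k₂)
1/k_eq = 1/40.1 + 1/30.7 = 0.057511; k_eq = 17.39 N/m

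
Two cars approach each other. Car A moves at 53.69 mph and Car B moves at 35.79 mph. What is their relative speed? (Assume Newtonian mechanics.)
v_rel = v_A + v_B = 53.69 + 35.79 = 89.48 mph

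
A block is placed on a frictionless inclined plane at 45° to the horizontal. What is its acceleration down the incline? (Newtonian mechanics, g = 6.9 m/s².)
a = g sin(θ) = 6.9 × sin(45°) = 6.9 × 0.7071 = 4.88 m/s²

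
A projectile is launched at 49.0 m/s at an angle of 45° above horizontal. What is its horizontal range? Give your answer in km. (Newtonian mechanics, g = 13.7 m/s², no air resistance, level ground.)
R = v₀² sin(2θ) / g (with unit conversion) = 0.1753 km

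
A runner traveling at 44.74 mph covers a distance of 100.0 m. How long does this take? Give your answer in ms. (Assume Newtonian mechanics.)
t = d/v (with unit conversion) = 5000.0 ms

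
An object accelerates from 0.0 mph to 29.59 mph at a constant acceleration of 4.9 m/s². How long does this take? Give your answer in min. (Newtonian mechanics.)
t = (v - v₀)/a (with unit conversion) = 0.04499 min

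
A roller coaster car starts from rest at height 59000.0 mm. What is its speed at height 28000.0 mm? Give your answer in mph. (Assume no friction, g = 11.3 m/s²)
mgh₁ = ½mv₂² + mgh₂ → v₂ = √(2g(h₁−h₂)) = √(2×11.3×(59−28)) = 26.47 m/s = 59.21 mph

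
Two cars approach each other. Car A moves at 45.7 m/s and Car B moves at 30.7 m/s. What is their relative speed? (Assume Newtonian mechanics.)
v_rel = v_A + v_B = 45.7 + 30.7 = 76.4 m/s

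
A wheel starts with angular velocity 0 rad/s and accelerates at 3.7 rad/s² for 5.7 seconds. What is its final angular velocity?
ω = ω₀ + αt = 0 + 3.7 × 5.7 = 21.09 rad/s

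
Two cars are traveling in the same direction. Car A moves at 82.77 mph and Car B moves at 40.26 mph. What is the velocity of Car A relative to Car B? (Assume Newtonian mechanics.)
v_rel = v_A - v_B = 82.77 - 40.26 = 42.51 mph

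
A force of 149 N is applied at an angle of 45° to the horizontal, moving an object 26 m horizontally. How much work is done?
W = Fd cosθ = 149×26×cos(45°) = 2739.3 J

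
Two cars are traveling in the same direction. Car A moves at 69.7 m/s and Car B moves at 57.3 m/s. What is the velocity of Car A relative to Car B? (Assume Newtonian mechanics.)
v_rel = v_A - v_B = 69.7 - 57.3 = 12.4 m/s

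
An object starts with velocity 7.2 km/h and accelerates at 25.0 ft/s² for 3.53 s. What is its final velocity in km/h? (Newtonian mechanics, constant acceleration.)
v = v₀ + at (with unit conversion) = 104.0 km/h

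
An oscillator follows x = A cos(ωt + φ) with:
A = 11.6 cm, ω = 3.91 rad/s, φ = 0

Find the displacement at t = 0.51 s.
x = A cos(ωt + φ) = 11.6×cos(3.91×0.51 + 0) = -4.765 cm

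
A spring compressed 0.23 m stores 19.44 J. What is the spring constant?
PE = ½kx² → k = 2PE/x² = 2×19.44/0.23² = 735.0 N/m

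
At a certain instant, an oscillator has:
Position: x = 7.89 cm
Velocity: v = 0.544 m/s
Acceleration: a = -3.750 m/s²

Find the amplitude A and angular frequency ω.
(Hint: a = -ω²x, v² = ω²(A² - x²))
a = −ω²x → ω = √(|a|/x) = √(3.75/0.0789) = 6.894 rad/s
v² = ω²(A² − x²) → A = √(x² + v²/ω²) = √(0.0789² + 0.544²/6.894²) = 0.1116 m = 11.16 cm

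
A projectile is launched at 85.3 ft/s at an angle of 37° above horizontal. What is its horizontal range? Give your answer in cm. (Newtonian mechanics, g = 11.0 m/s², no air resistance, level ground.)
R = v₀² sin(2θ) / g (with unit conversion) = 5907.0 cm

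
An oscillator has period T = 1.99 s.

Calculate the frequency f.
f = 1/T = 1/1.99 = 0.5025 Hz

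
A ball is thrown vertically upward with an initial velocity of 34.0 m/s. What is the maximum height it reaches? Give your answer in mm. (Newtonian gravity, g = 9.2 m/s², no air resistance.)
h_max = v₀²/(2g) (with unit conversion) = 62830.0 mm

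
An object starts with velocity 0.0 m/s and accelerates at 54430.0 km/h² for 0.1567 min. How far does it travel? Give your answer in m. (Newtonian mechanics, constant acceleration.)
d = v₀t + ½at² (with unit conversion) = 185.6 m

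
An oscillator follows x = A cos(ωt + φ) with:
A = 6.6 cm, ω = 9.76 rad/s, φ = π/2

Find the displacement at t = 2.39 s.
x = A cos(ωt + φ) = 6.6×cos(9.76×2.39 + π/2) = 6.418 cm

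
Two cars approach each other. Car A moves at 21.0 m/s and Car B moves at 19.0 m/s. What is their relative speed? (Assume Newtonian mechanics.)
v_rel = v_A + v_B = 21.0 + 19.0 = 40.0 m/s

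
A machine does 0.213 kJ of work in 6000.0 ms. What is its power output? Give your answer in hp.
P = W/t = 213 J / 6 s = 35.5 W = 0.04761 hp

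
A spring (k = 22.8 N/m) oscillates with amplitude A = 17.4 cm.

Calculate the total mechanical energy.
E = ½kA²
E = ½kA² = ½×22.8×(0.174)² = 0.3451 J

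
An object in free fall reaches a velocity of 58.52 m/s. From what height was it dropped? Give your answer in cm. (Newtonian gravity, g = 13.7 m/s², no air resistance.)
h = v²/(2g) (with unit conversion) = 12500.0 cm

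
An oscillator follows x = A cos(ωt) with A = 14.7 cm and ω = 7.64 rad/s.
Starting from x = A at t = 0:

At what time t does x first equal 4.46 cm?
cos(ωt) = x/A = 4.46/14.7 = 0.3034
ωt = arccos(0.3034) = 1.263 rad
t = 1.263/7.64 = 0.1653 s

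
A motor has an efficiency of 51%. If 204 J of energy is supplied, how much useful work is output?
W_out = η × W_in = 0.51 × 204 = 104.04 J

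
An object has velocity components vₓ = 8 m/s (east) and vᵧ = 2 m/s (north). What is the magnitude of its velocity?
|v| = √(vₓ² + vᵧ²) = √(8² + 2²) = √(68) = 8.25 m/s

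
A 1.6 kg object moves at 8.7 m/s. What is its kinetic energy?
KE = ½mv² = ½×1.6×8.7² = 60.552 J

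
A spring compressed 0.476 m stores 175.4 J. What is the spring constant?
PE = ½kx² → k = 2PE/x² = 2×175.4/0.476² = 1548.0 N/m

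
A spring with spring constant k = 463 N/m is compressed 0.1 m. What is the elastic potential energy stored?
PE = ½kx² = ½×463×0.1² = 2.315 J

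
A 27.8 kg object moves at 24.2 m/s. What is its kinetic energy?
KE = ½mv² = ½×27.8×24.2² = 8140.396 J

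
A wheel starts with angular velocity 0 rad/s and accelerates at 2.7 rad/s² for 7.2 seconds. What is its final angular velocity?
ω = ω₀ + αt = 0 + 2.7 × 7.2 = 19.44 rad/s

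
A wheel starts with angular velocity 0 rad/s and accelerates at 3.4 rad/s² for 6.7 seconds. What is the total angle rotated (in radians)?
θ = ω₀t + ½αt² = 0×6.7 + ½×3.4×6.7² = 76.31 rad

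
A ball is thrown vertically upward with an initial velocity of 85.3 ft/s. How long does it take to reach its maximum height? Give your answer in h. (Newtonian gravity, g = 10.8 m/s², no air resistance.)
t_up = v₀/g (with unit conversion) = 0.0006687 h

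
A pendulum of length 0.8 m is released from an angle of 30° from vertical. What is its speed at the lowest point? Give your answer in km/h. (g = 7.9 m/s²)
h = L(1 − cosθ) = 0.8×(1 − cos30°) = 0.1072 m
v = √(2gh) = √(2×7.9×0.1072) = 1.301 m/s = 4.685 km/h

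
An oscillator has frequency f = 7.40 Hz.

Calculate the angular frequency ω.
ω = 2πf = 2π×7.4 = 46.5 rad/s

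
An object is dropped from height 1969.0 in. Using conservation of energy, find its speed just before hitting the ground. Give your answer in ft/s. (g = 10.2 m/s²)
mgh = ½mv² → v = √(2gh) = √(2×10.2×50.01) = 31.94 m/s = 104.8 ft/s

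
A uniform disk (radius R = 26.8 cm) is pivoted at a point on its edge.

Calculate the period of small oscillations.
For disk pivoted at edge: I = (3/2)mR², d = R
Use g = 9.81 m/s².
I/m = (3/2)R² = 0.1077 m²; d = R = 0.268 m
T = 2π√((3/2)R²/(gR)) = 2π√(3R/(2g)) = 1.272 s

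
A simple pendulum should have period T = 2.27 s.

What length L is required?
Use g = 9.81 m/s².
T = 2π√(L/g) → L = g(T/2π)² = 9.81×(2.27/2π)² = 1.28 m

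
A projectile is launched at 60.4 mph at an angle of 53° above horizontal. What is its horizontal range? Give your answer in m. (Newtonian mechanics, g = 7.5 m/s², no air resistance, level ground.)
R = v₀² sin(2θ) / g (with unit conversion) = 93.44 m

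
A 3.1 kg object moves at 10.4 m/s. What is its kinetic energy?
KE = ½mv² = ½×3.1×10.4² = 167.648 J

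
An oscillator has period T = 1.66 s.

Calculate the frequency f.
f = 1/T = 1/1.66 = 0.6024 Hz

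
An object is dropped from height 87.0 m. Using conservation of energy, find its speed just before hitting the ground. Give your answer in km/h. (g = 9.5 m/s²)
mgh = ½mv² → v = √(2gh) = √(2×9.5×87) = 40.66 m/s = 146.4 km/h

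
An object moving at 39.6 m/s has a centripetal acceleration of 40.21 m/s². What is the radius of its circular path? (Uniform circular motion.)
r = v²/a_c = 39.6²/40.21 = 39.0 m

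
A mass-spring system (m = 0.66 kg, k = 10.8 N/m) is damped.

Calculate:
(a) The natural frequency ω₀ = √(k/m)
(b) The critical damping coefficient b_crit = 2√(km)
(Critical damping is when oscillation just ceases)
ω₀ = √(k/m) = √(10.8/0.66) = 4.045 rad/s
b_crit = 2√(km) = 2√(10.8×0.66) = 5.34 kg/s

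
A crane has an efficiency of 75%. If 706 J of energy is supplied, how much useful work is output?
W_out = η × W_in = 0.75 × 706 = 529.5 J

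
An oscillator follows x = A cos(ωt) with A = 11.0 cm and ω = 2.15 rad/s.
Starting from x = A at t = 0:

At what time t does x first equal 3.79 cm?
cos(ωt) = x/A = 3.79/11.0 = 0.3445
ωt = arccos(0.3445) = 1.219 rad
t = 1.219/2.15 = 0.567 s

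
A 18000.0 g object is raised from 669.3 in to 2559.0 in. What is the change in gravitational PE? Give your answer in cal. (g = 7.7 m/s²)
ΔPE = mg(h₂ − h₁) = 18 kg × 7.7 m/s² × (65 − 17) m = 6653 J = 1590.0 cal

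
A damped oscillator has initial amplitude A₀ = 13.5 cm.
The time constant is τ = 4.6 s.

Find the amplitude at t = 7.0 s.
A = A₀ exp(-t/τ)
A = A₀ exp(−t/τ) = 13.5×exp(−7.0/4.6) = 2.947 cm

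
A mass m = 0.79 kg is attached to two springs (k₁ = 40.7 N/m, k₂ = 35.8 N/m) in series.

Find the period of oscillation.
k_eq = k₁k₂/(k₁+k₂) = 19.05 N/m
T = 2π√(m/k_eq) = 2π√(0.79/19.05) = 1.28 s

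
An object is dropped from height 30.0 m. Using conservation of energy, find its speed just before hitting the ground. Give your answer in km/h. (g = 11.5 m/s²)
mgh = ½mv² → v = √(2gh) = √(2×11.5×30) = 26.27 m/s = 94.56 km/h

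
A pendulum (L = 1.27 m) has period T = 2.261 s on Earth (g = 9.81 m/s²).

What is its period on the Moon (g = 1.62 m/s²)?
T = 2π√(L/g), so T_moon/T_earth = √(g_earth/g_moon)
T_moon = 2π√(1.27/1.62) = 5.563 s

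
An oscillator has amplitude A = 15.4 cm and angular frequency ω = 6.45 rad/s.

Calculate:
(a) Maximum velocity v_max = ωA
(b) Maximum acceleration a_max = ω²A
v_max = ωA = 6.45×0.154 = 0.9933 m/s
a_max = ω²A = 6.45²×0.154 = 6.407 m/s²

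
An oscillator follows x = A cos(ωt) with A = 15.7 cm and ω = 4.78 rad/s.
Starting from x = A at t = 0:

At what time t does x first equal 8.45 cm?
cos(ωt) = x/A = 8.45/15.7 = 0.5382
ωt = arccos(0.5382) = 1.002 rad
t = 1.002/4.78 = 0.2097 s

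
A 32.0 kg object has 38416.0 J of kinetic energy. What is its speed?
KE = ½mv² → v = √(2KE/m) = √(2×38416.0/32.0) = 49.0 m/s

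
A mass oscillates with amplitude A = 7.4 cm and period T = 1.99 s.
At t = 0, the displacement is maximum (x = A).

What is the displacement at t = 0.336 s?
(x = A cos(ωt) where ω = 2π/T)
ω = 2π/T = 2π/1.99 = 3.157 rad/s
x = A cos(ωt) = 7.4×cos(3.157×0.336) = 3.612 cm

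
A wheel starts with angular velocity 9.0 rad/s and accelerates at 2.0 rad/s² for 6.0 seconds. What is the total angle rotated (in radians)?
θ = ω₀t + ½αt² = 9.0×6.0 + ½×2.0×6.0² = 90.0 rad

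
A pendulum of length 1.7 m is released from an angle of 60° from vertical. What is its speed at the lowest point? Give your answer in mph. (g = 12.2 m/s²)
h = L(1 − cosθ) = 1.7×(1 − cos60°) = 0.85 m
v = √(2gh) = √(2×12.2×0.85) = 4.554 m/s = 10.19 mph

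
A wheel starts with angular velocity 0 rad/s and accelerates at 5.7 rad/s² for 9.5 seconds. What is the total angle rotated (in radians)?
θ = ω₀t + ½αt² = 0×9.5 + ½×5.7×9.5² = 257.21 rad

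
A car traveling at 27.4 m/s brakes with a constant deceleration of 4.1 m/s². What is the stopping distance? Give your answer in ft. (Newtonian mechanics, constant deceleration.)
d = v₀² / (2a) (with unit conversion) = 300.4 ft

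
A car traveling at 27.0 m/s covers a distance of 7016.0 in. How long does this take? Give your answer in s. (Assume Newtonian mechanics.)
t = d/v (with unit conversion) = 6.6 s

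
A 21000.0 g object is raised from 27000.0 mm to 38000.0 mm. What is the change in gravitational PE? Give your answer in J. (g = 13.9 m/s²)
ΔPE = mg(h₂ − h₁) = 21 kg × 13.9 m/s² × (38 − 27) m = 3211 J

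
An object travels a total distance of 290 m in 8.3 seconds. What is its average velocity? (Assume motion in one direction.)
v_avg = Δd / Δt = 290 / 8.3 = 34.94 m/s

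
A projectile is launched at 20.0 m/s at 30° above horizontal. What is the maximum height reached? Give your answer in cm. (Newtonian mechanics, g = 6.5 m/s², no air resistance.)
H = v₀²sin²(θ)/(2g) (with unit conversion) = 769.2 cm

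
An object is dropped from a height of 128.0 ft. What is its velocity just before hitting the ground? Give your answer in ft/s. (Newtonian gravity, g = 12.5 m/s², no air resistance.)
v = √(2gh) (with unit conversion) = 102.5 ft/s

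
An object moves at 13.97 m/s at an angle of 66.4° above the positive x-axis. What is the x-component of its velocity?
vₓ = v cos(θ) = 13.97 × cos(66.4°) = 5.59 m/s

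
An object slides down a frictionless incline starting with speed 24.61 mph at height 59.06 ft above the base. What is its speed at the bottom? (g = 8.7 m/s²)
½mv₀² + mgh = ½mv² → v = √(v₀² + 2gh) = √(11² + 2×8.7×18) = 20.84 m/s = 46.62 mph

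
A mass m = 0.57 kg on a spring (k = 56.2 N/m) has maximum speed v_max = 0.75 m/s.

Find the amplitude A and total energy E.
½mv²_max = ½kA² → A = v_max√(m/k) = 0.75×√(0.57/56.2) = 0.07553 m = 7.553 cm
E = ½mv²_max = ½×0.57×0.75² = 0.1603 J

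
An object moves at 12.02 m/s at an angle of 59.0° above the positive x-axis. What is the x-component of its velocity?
vₓ = v cos(θ) = 12.02 × cos(59.0°) = 6.19 m/s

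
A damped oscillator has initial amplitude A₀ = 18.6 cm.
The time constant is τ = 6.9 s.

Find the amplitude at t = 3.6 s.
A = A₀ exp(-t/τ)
A = A₀ exp(−t/τ) = 18.6×exp(−3.6/6.9) = 11.04 cm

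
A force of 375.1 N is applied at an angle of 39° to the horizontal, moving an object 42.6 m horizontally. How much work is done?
W = Fd cosθ = 375.1×42.6×cos(39°) = 12418.0 J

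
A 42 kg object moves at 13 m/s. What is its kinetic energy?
KE = ½mv² = ½×42×13² = 3549.0 J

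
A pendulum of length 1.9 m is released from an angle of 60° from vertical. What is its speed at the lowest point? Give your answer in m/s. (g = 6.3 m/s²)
h = L(1 − cosθ) = 1.9×(1 − cos60°) = 0.95 m
v = √(2gh) = √(2×6.3×0.95) = 3.46 m/s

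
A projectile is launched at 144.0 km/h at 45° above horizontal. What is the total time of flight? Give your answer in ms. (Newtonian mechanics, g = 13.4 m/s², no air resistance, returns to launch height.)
T = 2v₀sin(θ)/g (with unit conversion) = 4222.0 ms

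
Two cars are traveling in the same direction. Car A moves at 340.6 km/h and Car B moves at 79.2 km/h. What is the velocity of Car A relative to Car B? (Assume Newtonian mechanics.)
v_rel = v_A - v_B = 340.6 - 79.2 = 261.4 km/h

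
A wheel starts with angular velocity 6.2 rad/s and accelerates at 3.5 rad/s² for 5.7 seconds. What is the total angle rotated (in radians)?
θ = ω₀t + ½αt² = 6.2×5.7 + ½×3.5×5.7² = 92.2 rad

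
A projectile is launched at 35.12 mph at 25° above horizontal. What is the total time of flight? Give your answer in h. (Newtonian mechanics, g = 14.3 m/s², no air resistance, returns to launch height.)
T = 2v₀sin(θ)/g (with unit conversion) = 0.0002578 h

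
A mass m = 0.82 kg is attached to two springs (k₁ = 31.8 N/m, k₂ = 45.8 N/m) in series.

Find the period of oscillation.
k_eq = k₁k₂/(k₁+k₂) = 18.77 N/m
T = 2π√(m/k_eq) = 2π√(0.82/18.77) = 1.313 s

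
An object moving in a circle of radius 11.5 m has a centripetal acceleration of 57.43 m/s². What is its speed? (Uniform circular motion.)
v = √(a_c × r) = √(57.43 × 11.5) = 25.7 m/s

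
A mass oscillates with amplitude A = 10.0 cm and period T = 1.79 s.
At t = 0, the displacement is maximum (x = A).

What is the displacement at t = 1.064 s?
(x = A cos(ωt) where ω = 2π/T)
ω = 2π/T = 2π/1.79 = 3.51 rad/s
x = A cos(ωt) = 10.0×cos(3.51×1.064) = -8.291 cm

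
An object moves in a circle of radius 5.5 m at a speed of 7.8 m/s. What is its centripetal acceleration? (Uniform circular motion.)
a_c = v²/r = 7.8²/5.5 = 60.84/5.5 = 11.06 m/s²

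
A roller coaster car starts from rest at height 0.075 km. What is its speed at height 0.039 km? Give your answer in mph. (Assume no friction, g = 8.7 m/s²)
mgh₁ = ½mv₂² + mgh₂ → v₂ = √(2g(h₁−h₂)) = √(2×8.7×(75−39)) = 25.03 m/s = 55.99 mph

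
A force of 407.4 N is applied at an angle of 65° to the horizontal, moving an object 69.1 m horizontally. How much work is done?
W = Fd cosθ = 407.4×69.1×cos(65°) = 11897.0 J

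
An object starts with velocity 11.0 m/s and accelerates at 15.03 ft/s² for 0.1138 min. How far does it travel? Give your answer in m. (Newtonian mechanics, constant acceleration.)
d = v₀t + ½at² (with unit conversion) = 181.9 m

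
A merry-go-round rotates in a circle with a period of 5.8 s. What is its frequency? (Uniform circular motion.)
f = 1/T = 1/5.8 = 0.1724 Hz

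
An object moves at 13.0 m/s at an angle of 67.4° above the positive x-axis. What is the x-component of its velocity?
vₓ = v cos(θ) = 13.0 × cos(67.4°) = 5.0 m/s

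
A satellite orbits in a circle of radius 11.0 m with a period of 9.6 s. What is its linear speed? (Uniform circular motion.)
v = 2πr/T = 2π×11.0/9.6 = 7.2 m/s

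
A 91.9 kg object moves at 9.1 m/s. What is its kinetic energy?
KE = ½mv² = ½×91.9×9.1² = 3805.119 J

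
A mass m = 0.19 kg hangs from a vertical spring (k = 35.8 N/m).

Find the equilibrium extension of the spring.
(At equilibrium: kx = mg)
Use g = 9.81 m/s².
x_eq = mg/k = 0.19×9.81/35.8 = 0.05206 m = 5.206 cm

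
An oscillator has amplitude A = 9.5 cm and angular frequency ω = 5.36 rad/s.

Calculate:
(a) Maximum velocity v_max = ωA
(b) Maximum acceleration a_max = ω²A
v_max = ωA = 5.36×0.095 = 0.5092 m/s
a_max = ω²A = 5.36²×0.095 = 2.729 m/s²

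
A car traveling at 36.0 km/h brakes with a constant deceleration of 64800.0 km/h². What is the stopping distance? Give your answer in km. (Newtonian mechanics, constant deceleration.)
d = v₀² / (2a) (with unit conversion) = 0.01 km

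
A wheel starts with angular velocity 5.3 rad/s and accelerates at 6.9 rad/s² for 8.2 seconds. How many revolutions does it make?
θ = ω₀t + ½αt² = 5.3×8.2 + ½×6.9×8.2² = 275.44 rad
Revolutions = θ/(2π) = 275.44/(2π) = 43.84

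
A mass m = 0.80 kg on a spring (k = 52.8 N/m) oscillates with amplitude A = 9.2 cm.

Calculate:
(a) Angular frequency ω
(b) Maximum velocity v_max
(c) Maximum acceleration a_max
ω = √(k/m) = √(52.8/0.8) = 8.124 rad/s
v_max = ωA = 8.124×0.092 = 0.7474 m/s
a_max = ω²A = 8.124²×0.092 = 6.072 m/s²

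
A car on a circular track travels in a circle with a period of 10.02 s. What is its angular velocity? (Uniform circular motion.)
ω = 2π/T = 2π/10.02 = 0.6271 rad/s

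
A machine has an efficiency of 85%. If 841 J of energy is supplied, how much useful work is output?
W_out = η × W_in = 0.85 × 841 = 714.85 J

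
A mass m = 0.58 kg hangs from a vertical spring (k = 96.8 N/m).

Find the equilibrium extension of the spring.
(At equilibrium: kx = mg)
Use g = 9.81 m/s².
x_eq = mg/k = 0.58×9.81/96.8 = 0.05878 m = 5.878 cm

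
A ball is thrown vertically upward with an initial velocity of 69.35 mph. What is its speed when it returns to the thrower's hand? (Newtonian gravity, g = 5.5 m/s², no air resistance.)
By conservation of energy, the ball returns at the same speed = 69.35 mph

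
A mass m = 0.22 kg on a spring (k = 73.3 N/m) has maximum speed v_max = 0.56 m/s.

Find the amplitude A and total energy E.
½mv²_max = ½kA² → A = v_max√(m/k) = 0.56×√(0.22/73.3) = 0.03068 m = 3.068 cm
E = ½mv²_max = ½×0.22×0.56² = 0.0345 J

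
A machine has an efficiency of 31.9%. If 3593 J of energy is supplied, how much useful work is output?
W_out = η × W_in = 0.319 × 3593 = 1146.2 J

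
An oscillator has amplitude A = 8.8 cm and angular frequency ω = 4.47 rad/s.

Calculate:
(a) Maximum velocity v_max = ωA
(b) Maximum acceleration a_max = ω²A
v_max = ωA = 4.47×0.088 = 0.3934 m/s
a_max = ω²A = 4.47²×0.088 = 1.758 m/s²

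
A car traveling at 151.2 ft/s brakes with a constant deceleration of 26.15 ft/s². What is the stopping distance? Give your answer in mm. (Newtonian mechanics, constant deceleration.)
d = v₀² / (2a) (with unit conversion) = 133200.0 mm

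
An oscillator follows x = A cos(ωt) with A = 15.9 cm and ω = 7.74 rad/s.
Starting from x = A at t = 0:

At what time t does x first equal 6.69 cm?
cos(ωt) = x/A = 6.69/15.9 = 0.4208
ωt = arccos(0.4208) = 1.137 rad
t = 1.137/7.74 = 0.1468 s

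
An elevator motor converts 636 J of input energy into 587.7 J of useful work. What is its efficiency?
η = W_out/W_in = 587.7/636 = 0.9241 = 92.41%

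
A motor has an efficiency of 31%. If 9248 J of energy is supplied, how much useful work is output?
W_out = η × W_in = 0.31 × 9248 = 2866.9 J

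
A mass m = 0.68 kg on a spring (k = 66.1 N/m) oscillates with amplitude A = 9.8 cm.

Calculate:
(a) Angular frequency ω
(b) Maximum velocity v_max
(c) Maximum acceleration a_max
ω = √(k/m) = √(66.1/0.68) = 9.859 rad/s
v_max = ωA = 9.859×0.098 = 0.9662 m/s
a_max = ω²A = 9.859²×0.098 = 9.526 m/s²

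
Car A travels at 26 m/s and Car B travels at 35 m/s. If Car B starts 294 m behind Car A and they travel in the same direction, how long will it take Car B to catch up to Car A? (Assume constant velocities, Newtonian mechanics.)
Relative speed: v_rel = 35 - 26 = 9 m/s
Time to catch: t = d₀/v_rel = 294/9 = 32.67 s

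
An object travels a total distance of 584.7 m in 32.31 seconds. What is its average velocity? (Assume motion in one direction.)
v_avg = Δd / Δt = 584.7 / 32.31 = 18.1 m/s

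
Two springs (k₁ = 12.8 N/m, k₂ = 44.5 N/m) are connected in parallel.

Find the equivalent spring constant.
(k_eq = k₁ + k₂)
k_eq = k₁ + k₂ = 12.8 + 44.5 = 57.3 N/m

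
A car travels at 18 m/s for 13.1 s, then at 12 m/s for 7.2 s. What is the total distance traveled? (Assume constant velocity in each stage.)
d₁ = v₁t₁ = 18 × 13.1 = 235.8 m
d₂ = v₂t₂ = 12 × 7.2 = 86.4 m
d_total = 235.8 + 86.4 = 322.2 m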